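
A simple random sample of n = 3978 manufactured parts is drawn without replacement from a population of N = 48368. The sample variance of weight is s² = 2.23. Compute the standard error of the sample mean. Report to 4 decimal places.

Under SRS without replacement, Var(ȳ) = (1 − f)·s²/n with f = n/N = 3978/48368 = 0.08224446.
Var(ȳ) = (1 − 0.08224446)·2.23/3978 = 0.91775554·5.6058321 × 10^-4 = 5.1447834 × 10^-4.
SE(ȳ) = √(5.1447834 × 10^-4) = 0.0227.

0.0227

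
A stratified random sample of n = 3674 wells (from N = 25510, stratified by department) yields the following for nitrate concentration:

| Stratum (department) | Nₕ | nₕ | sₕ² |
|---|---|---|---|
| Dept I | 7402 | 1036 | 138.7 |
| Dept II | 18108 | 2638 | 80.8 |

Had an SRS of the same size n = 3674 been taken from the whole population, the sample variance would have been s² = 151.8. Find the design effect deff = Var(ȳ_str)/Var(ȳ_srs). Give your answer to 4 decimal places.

0.6469

Var(ȳ_str) = Σ Wₕ²(1−fₕ)sₕ²/nₕ with Wₕ = Nₕ/25510:
  Dept I: (7402/25510)²·(1−1036/7402)·138.7/1036 = 0.0096941895
  Dept II: (18108/25510)²·(1−2638/18108)·80.8/2638 = 0.013184888
  → Var(ȳ_str) = 0.022879078.
Var(ȳ_srs) = (1 − 3674/25510)·151.8/3674 = 0.035366758.
deff = 0.022879078 / 0.035366758 = 0.6469.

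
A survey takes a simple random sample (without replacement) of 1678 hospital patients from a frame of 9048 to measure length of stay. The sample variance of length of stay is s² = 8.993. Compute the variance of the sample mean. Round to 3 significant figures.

Under SRS without replacement, Var(ȳ) = (1 − f)·s²/n with f = n/N = 1678/9048 = 0.18545535.
Var(ȳ) = (1 − 0.18545535)·8.993/1678 = 0.81454465·0.0053593564 = 0.0043654351.

0.00437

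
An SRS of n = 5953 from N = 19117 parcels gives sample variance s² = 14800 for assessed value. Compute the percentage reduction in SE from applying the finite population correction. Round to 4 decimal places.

17.0180

f = n/N = 5953/19117 = 0.31139823.
SE_no-fpc = √(s²/n) = 1.5767503; SE_fpc = √((1−f)s²/n) = 1.3084194.
Ratio = √(1−f) = 0.82982032. Reduction = 100·(1 − 0.82982032) = 17.0180%.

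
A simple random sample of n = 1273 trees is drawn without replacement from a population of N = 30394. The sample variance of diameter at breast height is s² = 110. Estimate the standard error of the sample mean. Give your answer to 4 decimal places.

0.2877

Under SRS without replacement, Var(ȳ) = (1 − f)·s²/n with f = n/N = 1273/30394 = 0.04188327.
Var(ȳ) = (1 − 0.04188327)·110/1273 = 0.95811673·0.086410055 = 0.08279092.
SE(ȳ) = √(0.08279092) = 0.2877.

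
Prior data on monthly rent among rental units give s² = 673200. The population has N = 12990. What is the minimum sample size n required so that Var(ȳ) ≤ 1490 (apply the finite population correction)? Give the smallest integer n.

Without fpc, n₀ = s²/D = 673200/1490 = 451.8121.
With fpc, (1 − n/N)·s²/n ≤ D requires n ≥ n₀/(1 + n₀/N) = 451.8121/(1 + 451.8121/12990) = 436.6256.
Rounding up, n = 437.

437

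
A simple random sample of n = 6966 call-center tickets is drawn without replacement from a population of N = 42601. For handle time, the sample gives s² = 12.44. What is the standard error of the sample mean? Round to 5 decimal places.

Under SRS without replacement, Var(ȳ) = (1 − f)·s²/n with f = n/N = 6966/42601 = 0.16351729.
Var(ȳ) = (1 − 0.16351729)·12.44/6966 = 0.83648271·0.0017858168 = 0.0014938049.
SE(ȳ) = √(0.0014938049) = 0.03865.

0.03865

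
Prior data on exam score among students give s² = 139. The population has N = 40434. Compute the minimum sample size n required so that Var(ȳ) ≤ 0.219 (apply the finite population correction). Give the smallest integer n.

Without fpc, n₀ = s²/D = 139/0.219 = 634.7032.
With fpc, (1 − n/N)·s²/n ≤ D requires n ≥ n₀/(1 + n₀/N) = 634.7032/(1 + 634.7032/40434) = 624.8941.
Rounding up, n = 625.

625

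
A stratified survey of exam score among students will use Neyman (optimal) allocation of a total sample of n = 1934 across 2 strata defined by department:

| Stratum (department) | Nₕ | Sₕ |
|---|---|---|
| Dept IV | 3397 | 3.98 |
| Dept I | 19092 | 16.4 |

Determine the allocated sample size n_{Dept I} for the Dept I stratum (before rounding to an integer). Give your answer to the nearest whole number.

Neyman allocation: nₕ = n·NₕSₕ / Σⱼ NⱼSⱼ.
Σ NⱼSⱼ = 3397·3.98 + 19092·16.4 = 326628.86.
n_{Dept I} = 1934·19092·16.4 / 326628.86 = 1854.

1854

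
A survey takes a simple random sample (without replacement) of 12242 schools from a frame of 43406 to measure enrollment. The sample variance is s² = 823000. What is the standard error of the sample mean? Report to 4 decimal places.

6.9475

Under SRS without replacement, Var(ȳ) = (1 − f)·s²/n with f = n/N = 12242/43406 = 0.28203474.
Var(ȳ) = (1 − 0.28203474)·823000/12242 = 0.71796526·67.227577 = 48.267065.
SE(ȳ) = √(48.267065) = 6.9475.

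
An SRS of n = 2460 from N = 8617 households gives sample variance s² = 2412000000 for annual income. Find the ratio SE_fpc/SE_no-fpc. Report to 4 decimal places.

0.8453

f = n/N = 2460/8617 = 0.28548219.
SE_no-fpc = √(s²/n) = 990.19584; SE_fpc = √((1−f)s²/n) = 837.00418.
Ratio = √(1−f) = 0.84529156.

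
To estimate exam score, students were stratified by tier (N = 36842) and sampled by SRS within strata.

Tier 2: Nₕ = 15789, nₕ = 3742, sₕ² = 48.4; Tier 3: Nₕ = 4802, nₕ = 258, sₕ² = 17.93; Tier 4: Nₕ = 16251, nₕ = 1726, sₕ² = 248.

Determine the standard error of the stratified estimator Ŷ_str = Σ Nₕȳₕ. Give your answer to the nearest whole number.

Var(Ŷ_str) = Σₕ Nₕ²(1 − fₕ)sₕ²/nₕ.
Tier 2: 15789²·(1 − 3742/15789)·48.4/3742 = 2.4602266 × 10^6.
Tier 3: 4802²·(1 − 258/4802)·17.93/258 = 1.5164254 × 10^6.
Tier 4: 16251²·(1 − 1726/16251)·248/1726 = 3.3916195 × 10^7.
Sum = 3.7892847 × 10^7.
SE = √(3.7892847 × 10^7) = 6156.

6156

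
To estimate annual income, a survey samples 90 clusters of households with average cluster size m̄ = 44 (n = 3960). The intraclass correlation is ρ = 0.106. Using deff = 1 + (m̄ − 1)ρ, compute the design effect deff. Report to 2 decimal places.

5.56

deff = 1 + (44 − 1)·0.106 = 1 + 4.558 = 5.558.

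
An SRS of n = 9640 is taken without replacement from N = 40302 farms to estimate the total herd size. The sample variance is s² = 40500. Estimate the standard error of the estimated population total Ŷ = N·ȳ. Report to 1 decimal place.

Var(Ŷ) = N²·Var(ȳ) = N²·(1 − n/N)·s²/n.
f = 9640/40302 = 0.23919408; Var(ȳ) = 0.76080592·40500/9640 = 3.1963319.
Var(Ŷ) = 40302² · 3.1963319 = 5.1916459 × 10^9.
SE(Ŷ) = √(5.1916459 × 10^9) = 72053.1.

72053.1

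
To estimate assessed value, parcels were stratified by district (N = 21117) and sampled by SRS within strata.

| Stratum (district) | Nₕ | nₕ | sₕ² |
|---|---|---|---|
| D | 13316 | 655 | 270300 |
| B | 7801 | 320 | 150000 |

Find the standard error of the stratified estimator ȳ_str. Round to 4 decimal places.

14.7434

Var(ȳ_str) = Σₕ Wₕ²(1 − fₕ)sₕ²/nₕ with Wₕ = Nₕ/N, N = 21117.
D: Wₕ = 0.63058200; term = 0.63058200²·(1 − 0.04918895)·270300/655 = 156.02066.
B: Wₕ = 0.36941800; term = 0.36941800²·(1 − 0.04102038)·150000/320 = 61.346074.
Sum = 217.36673.
SE = √(217.36673) = 14.7434.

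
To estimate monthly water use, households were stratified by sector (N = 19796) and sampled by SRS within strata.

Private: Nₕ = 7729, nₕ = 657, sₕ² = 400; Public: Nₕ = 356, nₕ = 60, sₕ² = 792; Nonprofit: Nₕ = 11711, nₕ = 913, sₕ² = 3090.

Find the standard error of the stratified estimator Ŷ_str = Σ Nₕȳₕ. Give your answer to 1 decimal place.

Var(Ŷ_str) = Σₕ Nₕ²(1 − fₕ)sₕ²/nₕ.
Private: 7729²·(1 − 657/7729)·400/657 = 3.3278227 × 10^7.
Public: 356²·(1 − 60/356)·792/60 = 1.3909632 × 10^6.
Nonprofit: 11711²·(1 − 913/11711)·3090/913 = 4.2798151 × 10^8.
Sum = 4.626507 × 10^8.
SE = √(4.626507 × 10^8) = 21509.3.

21509.3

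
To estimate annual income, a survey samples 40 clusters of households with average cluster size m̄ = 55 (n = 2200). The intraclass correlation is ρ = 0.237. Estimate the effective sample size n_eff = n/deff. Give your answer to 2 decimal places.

159.44

deff = 1 + (55 − 1)·0.237 = 1 + 12.798 = 13.798.
n_eff = 2200 / 13.798 = 159.44.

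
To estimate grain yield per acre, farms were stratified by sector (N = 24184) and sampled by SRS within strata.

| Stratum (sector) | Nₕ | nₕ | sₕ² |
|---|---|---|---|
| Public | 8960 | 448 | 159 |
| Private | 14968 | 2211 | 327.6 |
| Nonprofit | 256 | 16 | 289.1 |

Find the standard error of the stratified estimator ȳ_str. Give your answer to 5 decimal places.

0.31073

Var(ȳ_str) = Σₕ Wₕ²(1 − fₕ)sₕ²/nₕ with Wₕ = Nₕ/N, N = 24184.
Public: Wₕ = 0.37049289; term = 0.37049289²·(1 − 0.05000000)·159/448 = 0.046280971.
Private: Wₕ = 0.61892160; term = 0.61892160²·(1 − 0.14771513)·327.6/2211 = 0.048373912.
Nonprofit: Wₕ = 0.01058551; term = 0.01058551²·(1 − 0.06250000)·289.1/16 = 0.0018981173.
Sum = 0.096553.
SE = √(0.096553) = 0.31073.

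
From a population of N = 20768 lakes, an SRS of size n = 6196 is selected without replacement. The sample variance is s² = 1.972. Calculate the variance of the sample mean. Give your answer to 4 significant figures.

2.233 × 10^-4

Under SRS without replacement, Var(ȳ) = (1 − f)·s²/n with f = n/N = 6196/20768 = 0.29834361.
Var(ȳ) = (1 − 0.29834361)·1.972/6196 = 0.70165639·3.1826985 × 10^-4 = 2.2331608 × 10^-4.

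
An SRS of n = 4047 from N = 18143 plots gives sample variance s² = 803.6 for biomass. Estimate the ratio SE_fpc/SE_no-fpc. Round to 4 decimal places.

0.8814

f = n/N = 4047/18143 = 0.22306124.
SE_no-fpc = √(s²/n) = 0.44560839; SE_fpc = √((1−f)s²/n) = 0.39277764.
Ratio = √(1−f) = 0.88144130.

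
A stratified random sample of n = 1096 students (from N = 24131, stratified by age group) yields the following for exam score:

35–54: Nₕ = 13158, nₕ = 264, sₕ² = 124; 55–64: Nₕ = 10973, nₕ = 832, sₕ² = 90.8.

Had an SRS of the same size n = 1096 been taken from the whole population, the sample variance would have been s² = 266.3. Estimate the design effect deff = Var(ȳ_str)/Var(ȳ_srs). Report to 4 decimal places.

0.6799

Var(ȳ_str) = Σ Wₕ²(1−fₕ)sₕ²/nₕ with Wₕ = Nₕ/24131:
  35–54: (13158/24131)²·(1−264/13158)·124/264 = 0.13684996
  55–64: (10973/24131)²·(1−832/10973)·90.8/832 = 0.020855377
  → Var(ȳ_str) = 0.15770534.
Var(ȳ_srs) = (1 − 1096/24131)·266.3/1096 = 0.23193886.
deff = 0.15770534 / 0.23193886 = 0.6799.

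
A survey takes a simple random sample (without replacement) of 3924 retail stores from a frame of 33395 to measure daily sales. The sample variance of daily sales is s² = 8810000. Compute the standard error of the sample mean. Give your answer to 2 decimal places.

44.51

Under SRS without replacement, Var(ȳ) = (1 − f)·s²/n with f = n/N = 3924/33395 = 0.11750262.
Var(ȳ) = (1 − 0.11750262)·8810000/3924 = 0.88249738·2245.158 = 1981.3461.
SE(ȳ) = √(1981.3461) = 44.51.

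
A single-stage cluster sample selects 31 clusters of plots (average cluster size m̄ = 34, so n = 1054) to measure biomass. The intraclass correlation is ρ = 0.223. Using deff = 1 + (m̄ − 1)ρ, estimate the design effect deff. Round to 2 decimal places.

deff = 1 + (34 − 1)·0.223 = 1 + 7.359 = 8.359.

8.36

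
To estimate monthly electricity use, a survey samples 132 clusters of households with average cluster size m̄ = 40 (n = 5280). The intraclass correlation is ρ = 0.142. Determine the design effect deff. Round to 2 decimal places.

6.54

deff = 1 + (40 − 1)·0.142 = 1 + 5.538 = 6.538.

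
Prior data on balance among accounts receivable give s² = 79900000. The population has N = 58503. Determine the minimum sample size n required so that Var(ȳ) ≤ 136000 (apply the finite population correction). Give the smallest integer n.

582

Without fpc, n₀ = s²/D = 79900000/136000 = 587.5000.
With fpc, (1 − n/N)·s²/n ≤ D requires n ≥ n₀/(1 + n₀/N) = 587.5000/(1 + 587.5000/58503) = 581.6589.
Rounding up, n = 582.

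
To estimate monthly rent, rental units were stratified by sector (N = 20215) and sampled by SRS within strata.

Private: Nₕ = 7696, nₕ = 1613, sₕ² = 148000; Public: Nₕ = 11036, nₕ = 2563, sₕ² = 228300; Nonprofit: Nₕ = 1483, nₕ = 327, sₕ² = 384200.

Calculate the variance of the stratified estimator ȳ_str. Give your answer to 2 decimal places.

Var(ȳ_str) = Σₕ Wₕ²(1 − fₕ)sₕ²/nₕ with Wₕ = Nₕ/N, N = 20215.
Private: Wₕ = 0.38070740; term = 0.38070740²·(1 − 0.20958940)·148000/1613 = 10.511453.
Public: Wₕ = 0.54593124; term = 0.54593124²·(1 − 0.23223994)·228300/2563 = 20.382559.
Nonprofit: Wₕ = 0.07336137; term = 0.07336137²·(1 − 0.22049899)·384200/327 = 4.9290259.
Sum = 35.823038.

35.82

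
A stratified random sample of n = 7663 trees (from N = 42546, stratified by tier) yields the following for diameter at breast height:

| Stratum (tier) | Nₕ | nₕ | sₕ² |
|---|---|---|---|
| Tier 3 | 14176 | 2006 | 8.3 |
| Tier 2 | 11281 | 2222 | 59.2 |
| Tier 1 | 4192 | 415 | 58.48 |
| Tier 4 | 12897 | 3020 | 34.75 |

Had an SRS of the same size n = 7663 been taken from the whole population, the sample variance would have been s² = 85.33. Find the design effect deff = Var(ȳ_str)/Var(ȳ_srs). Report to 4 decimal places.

Var(ȳ_str) = Σ Wₕ²(1−fₕ)sₕ²/nₕ with Wₕ = Nₕ/42546:
  Tier 3: (14176/42546)²·(1−2006/14176)·8.3/2006 = 3.9434285 × 10^-4
  Tier 2: (11281/42546)²·(1−2222/11281)·59.2/2222 = 0.0015041392
  Tier 1: (4192/42546)²·(1−415/4192)·58.48/415 = 0.0012325656
  Tier 4: (12897/42546)²·(1−3020/12897)·34.75/3020 = 8.0973731 × 10^-4
  → Var(ȳ_str) = 0.003940785.
Var(ȳ_srs) = (1 − 7663/42546)·85.33/7663 = 0.0091297316.
deff = 0.003940785 / 0.0091297316 = 0.4316.

0.4316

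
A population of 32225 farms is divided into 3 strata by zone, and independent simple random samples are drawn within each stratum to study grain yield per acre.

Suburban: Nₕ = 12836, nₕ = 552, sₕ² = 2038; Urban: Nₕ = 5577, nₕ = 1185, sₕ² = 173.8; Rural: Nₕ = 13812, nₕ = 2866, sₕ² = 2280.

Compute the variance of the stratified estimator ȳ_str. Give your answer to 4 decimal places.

0.6799

Var(ȳ_str) = Σₕ Wₕ²(1 − fₕ)sₕ²/nₕ with Wₕ = Nₕ/N, N = 32225.
Suburban: Wₕ = 0.39832428; term = 0.39832428²·(1 − 0.04300405)·2038/552 = 0.56059441.
Urban: Wₕ = 0.17306439; term = 0.17306439²·(1 − 0.21247983)·173.8/1185 = 0.0034594618.
Rural: Wₕ = 0.42861133; term = 0.42861133²·(1 − 0.20750072)·2280/2866 = 0.11582034.
Sum = 0.67987421.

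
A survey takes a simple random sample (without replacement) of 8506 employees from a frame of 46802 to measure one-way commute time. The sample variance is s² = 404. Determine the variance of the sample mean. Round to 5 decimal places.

Under SRS without replacement, Var(ȳ) = (1 − f)·s²/n with f = n/N = 8506/46802 = 0.18174437.
Var(ȳ) = (1 − 0.18174437)·404/8506 = 0.81825563·0.047495885 = 0.038863776.

0.03886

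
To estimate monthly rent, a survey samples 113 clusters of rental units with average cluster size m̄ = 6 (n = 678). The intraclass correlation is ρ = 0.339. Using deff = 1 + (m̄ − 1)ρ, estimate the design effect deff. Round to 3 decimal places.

deff = 1 + (6 − 1)·0.339 = 1 + 1.695 = 2.695.

2.695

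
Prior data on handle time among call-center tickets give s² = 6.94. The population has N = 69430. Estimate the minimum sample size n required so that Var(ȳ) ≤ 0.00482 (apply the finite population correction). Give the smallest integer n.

Without fpc, n₀ = s²/D = 6.94/0.00482 = 1439.8340.
With fpc, (1 − n/N)·s²/n ≤ D requires n ≥ n₀/(1 + n₀/N) = 1439.8340/(1 + 1439.8340/69430) = 1410.5815.
Rounding up, n = 1411.

1411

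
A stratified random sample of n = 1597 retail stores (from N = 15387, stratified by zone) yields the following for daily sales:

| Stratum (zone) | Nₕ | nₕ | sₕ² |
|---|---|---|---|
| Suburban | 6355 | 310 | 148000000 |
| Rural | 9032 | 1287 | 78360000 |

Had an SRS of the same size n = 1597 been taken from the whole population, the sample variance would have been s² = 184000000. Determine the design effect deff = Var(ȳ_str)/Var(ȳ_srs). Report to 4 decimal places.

0.9244

Var(ȳ_str) = Σ Wₕ²(1−fₕ)sₕ²/nₕ with Wₕ = Nₕ/15387:
  Suburban: (6355/15387)²·(1−310/6355)·148000000/310 = 77464.723
  Rural: (9032/15387)²·(1−1287/9032)·78360000/1287 = 17989.261
  → Var(ȳ_str) = 95453.984.
Var(ȳ_srs) = (1 − 1597/15387)·184000000/1597 = 103257.88.
deff = 95453.984 / 103257.88 = 0.9244.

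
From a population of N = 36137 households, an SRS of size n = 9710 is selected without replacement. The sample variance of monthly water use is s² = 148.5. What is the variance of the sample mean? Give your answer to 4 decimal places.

Under SRS without replacement, Var(ȳ) = (1 − f)·s²/n with f = n/N = 9710/36137 = 0.26869967.
Var(ȳ) = (1 − 0.26869967)·148.5/9710 = 0.73130033·0.015293512 = 0.01118415.

0.0112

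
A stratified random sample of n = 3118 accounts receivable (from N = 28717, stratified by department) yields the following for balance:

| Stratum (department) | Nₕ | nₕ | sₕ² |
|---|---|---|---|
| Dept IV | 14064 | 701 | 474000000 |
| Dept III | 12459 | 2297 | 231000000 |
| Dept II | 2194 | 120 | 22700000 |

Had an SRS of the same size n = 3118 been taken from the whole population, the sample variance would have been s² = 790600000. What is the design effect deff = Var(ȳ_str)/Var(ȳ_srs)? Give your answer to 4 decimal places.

Var(ȳ_str) = Σ Wₕ²(1−fₕ)sₕ²/nₕ with Wₕ = Nₕ/28717:
  Dept IV: (14064/28717)²·(1−701/14064)·474000000/701 = 154097.29
  Dept III: (12459/28717)²·(1−2297/12459)·231000000/2297 = 15439.571
  Dept II: (2194/28717)²·(1−120/2194)·22700000/120 = 1043.7869
  → Var(ȳ_str) = 170580.65.
Var(ȳ_srs) = (1 − 3118/28717)·790600000/3118 = 226029.24.
deff = 170580.65 / 226029.24 = 0.7547.

0.7547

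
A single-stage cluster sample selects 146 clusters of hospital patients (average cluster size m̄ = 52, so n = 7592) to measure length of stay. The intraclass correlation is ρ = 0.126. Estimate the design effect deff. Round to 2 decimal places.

deff = 1 + (52 − 1)·0.126 = 1 + 6.426 = 7.426.

7.43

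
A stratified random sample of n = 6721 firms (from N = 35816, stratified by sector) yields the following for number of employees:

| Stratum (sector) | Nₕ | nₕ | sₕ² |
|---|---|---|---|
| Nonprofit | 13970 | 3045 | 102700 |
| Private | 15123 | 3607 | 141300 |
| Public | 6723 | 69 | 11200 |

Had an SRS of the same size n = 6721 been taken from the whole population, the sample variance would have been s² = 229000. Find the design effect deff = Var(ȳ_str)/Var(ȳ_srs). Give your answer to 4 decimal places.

Var(ȳ_str) = Σ Wₕ²(1−fₕ)sₕ²/nₕ with Wₕ = Nₕ/35816:
  Nonprofit: (13970/35816)²·(1−3045/13970)·102700/3045 = 4.0127937
  Private: (15123/35816)²·(1−3607/15123)·141300/3607 = 5.3184057
  Public: (6723/35816)²·(1−69/6723)·11200/69 = 5.6605767
  → Var(ȳ_str) = 14.991776.
Var(ȳ_srs) = (1 − 6721/35816)·229000/6721 = 27.67852.
deff = 14.991776 / 27.67852 = 0.5416.

0.5416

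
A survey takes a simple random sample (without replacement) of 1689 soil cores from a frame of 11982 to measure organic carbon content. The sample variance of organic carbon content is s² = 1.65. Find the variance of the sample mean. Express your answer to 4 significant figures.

8.392 × 10^-4

Under SRS without replacement, Var(ȳ) = (1 − f)·s²/n with f = n/N = 1689/11982 = 0.14096144.
Var(ȳ) = (1 − 0.14096144)·1.65/1689 = 0.85903856·9.7690941 × 10^-4 = 8.3920285 × 10^-4.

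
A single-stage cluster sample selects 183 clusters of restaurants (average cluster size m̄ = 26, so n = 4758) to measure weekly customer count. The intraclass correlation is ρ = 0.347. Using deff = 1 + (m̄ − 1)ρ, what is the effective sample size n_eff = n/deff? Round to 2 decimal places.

deff = 1 + (26 − 1)·0.347 = 1 + 8.675 = 9.675.
n_eff = 4758 / 9.675 = 491.78.

491.78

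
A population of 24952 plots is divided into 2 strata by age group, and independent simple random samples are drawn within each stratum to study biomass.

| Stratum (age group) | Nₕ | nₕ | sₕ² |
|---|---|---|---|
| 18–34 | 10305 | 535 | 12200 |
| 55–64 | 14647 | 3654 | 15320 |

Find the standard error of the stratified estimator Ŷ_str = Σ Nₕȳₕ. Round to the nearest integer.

Var(Ŷ_str) = Σₕ Nₕ²(1 − fₕ)sₕ²/nₕ.
18–34: 10305²·(1 − 535/10305)·12200/535 = 2.295877 × 10^9.
55–64: 14647²·(1 − 3654/14647)·15320/3654 = 6.7507983 × 10^8.
Sum = 2.9709568 × 10^9.
SE = √(2.9709568 × 10^9) = 54506.

54506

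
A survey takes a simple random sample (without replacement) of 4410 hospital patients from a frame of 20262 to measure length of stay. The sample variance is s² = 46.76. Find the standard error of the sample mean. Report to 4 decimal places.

Under SRS without replacement, Var(ȳ) = (1 − f)·s²/n with f = n/N = 4410/20262 = 0.21764880.
Var(ȳ) = (1 − 0.21764880)·46.76/4410 = 0.78235120·0.010603175 = 0.0082954064.
SE(ȳ) = √(0.0082954064) = 0.0911.

0.0911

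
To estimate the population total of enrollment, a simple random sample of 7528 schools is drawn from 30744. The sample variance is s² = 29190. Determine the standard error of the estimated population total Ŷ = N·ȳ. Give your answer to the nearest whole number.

Var(Ŷ) = N²·Var(ȳ) = N²·(1 − n/N)·s²/n.
f = 7528/30744 = 0.24486079; Var(ȳ) = 0.75513921·29190/7528 = 2.9280704.
Var(Ŷ) = 30744² · 2.9280704 = 2.7675932 × 10^9.
SE(Ŷ) = √(2.7675932 × 10^9) = 52608.

52608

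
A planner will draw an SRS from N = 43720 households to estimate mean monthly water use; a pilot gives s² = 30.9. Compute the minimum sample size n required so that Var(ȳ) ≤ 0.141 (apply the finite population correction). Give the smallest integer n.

219

Without fpc, n₀ = s²/D = 30.9/0.141 = 219.1489.
With fpc, (1 − n/N)·s²/n ≤ D requires n ≥ n₀/(1 + n₀/N) = 219.1489/(1 + 219.1489/43720) = 218.0559.
Rounding up, n = 219.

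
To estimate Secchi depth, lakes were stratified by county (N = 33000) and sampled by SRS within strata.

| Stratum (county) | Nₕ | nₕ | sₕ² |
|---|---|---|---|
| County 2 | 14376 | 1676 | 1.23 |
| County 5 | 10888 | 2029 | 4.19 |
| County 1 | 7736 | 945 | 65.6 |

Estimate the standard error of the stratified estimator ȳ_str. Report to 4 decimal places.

Var(ȳ_str) = Σₕ Wₕ²(1 − fₕ)sₕ²/nₕ with Wₕ = Nₕ/N, N = 33000.
County 2: Wₕ = 0.43563636; term = 0.43563636²·(1 − 0.11658319)·1.23/1676 = 1.2303963 × 10^-4.
County 5: Wₕ = 0.32993939; term = 0.32993939²·(1 − 0.18635195)·4.19/2029 = 1.8290977 × 10^-4.
County 1: Wₕ = 0.23442424; term = 0.23442424²·(1 − 0.12215615)·65.6/945 = 0.0033488396.
Sum = 0.003654789.
SE = √(0.003654789) = 0.0605.

0.0605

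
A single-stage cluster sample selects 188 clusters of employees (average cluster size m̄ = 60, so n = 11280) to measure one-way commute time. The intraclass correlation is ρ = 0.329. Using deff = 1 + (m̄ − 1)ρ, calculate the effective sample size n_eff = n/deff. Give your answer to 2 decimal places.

deff = 1 + (60 − 1)·0.329 = 1 + 19.411 = 20.411.
n_eff = 11280 / 20.411 = 552.64.

552.64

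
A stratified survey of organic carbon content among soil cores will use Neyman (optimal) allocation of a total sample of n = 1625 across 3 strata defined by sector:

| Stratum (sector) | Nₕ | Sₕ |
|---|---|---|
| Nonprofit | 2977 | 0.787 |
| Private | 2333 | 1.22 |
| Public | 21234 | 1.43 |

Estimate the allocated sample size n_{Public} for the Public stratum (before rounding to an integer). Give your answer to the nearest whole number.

Neyman allocation: nₕ = n·NₕSₕ / Σⱼ NⱼSⱼ.
Σ NⱼSⱼ = 2977·0.787 + 2333·1.22 + 21234·1.43 = 35553.779.
n_{Public} = 1625·21234·1.43 / 35553.779 = 1388.

1388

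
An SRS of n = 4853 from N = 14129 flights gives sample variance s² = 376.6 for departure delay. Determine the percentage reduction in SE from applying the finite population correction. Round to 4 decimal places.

f = n/N = 4853/14129 = 0.34347795.
SE_no-fpc = √(s²/n) = 0.27857043; SE_fpc = √((1−f)s²/n) = 0.22571461.
Ratio = √(1−f) = 0.81026048. Reduction = 100·(1 − 0.81026048) = 18.9740%.

18.9740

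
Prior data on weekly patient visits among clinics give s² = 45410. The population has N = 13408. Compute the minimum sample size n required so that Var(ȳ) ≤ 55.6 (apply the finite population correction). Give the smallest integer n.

Without fpc, n₀ = s²/D = 45410/55.6 = 816.7266.
With fpc, (1 − n/N)·s²/n ≤ D requires n ≥ n₀/(1 + n₀/N) = 816.7266/(1 + 816.7266/13408) = 769.8334.
Rounding up, n = 770.

770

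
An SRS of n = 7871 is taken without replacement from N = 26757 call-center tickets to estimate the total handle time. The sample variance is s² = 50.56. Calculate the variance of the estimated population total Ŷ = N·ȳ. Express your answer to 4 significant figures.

3.246 × 10^6

Var(Ŷ) = N²·Var(ȳ) = N²·(1 − n/N)·s²/n.
f = 7871/26757 = 0.29416601; Var(ȳ) = 0.70583399·50.56/7871 = 0.0045339812.
Var(Ŷ) = 26757² · 0.0045339812 = 3.2460451 × 10^6.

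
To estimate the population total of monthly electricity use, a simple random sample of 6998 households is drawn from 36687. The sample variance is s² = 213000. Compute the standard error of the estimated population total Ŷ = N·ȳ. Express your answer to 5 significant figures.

182080

Var(Ŷ) = N²·Var(ȳ) = N²·(1 − n/N)·s²/n.
f = 6998/36687 = 0.19074877; Var(ȳ) = 0.80925123·213000/6998 = 24.631397.
Var(Ŷ) = 36687² · 24.631397 = 3.3152283 × 10^10.
SE(Ŷ) = √(3.3152283 × 10^10) = 182080.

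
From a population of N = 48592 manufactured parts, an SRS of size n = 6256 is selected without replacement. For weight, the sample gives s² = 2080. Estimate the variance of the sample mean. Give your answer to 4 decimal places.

Under SRS without replacement, Var(ȳ) = (1 − f)·s²/n with f = n/N = 6256/48592 = 0.12874547.
Var(ȳ) = (1 − 0.12874547)·2080/6256 = 0.87125453·0.33248082 = 0.28967542.

0.2897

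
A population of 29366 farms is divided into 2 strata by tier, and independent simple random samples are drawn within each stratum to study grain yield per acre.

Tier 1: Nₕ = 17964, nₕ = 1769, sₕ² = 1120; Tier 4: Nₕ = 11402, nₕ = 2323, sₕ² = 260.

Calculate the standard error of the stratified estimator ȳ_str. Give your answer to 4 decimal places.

0.4765

Var(ȳ_str) = Σₕ Wₕ²(1 − fₕ)sₕ²/nₕ with Wₕ = Nₕ/N, N = 29366.
Tier 1: Wₕ = 0.61172785; term = 0.61172785²·(1 − 0.09847473)·1120/1769 = 0.21359181.
Tier 4: Wₕ = 0.38827215; term = 0.38827215²·(1 − 0.20373619)·260/2323 = 0.013435493.
Sum = 0.2270273.
SE = √(0.2270273) = 0.4765.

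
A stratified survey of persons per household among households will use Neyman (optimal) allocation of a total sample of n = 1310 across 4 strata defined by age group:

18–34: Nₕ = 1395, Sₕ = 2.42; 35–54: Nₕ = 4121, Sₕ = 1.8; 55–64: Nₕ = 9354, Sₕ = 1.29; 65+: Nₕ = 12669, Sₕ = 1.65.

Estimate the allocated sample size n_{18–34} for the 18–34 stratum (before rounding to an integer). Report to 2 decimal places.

Neyman allocation: nₕ = n·NₕSₕ / Σⱼ NⱼSⱼ.
Σ NⱼSⱼ = 1395·2.42 + 4121·1.8 + 9354·1.29 + 12669·1.65 = 43764.21.
n_{18–34} = 1310·1395·2.42 / 43764.21 = 101.05.

101.05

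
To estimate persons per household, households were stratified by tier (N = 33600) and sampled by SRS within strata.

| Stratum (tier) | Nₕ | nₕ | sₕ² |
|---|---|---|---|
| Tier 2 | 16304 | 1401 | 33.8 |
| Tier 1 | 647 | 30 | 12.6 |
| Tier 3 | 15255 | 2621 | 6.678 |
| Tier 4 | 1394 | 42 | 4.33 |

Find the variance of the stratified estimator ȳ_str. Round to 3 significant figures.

Var(ȳ_str) = Σₕ Wₕ²(1 − fₕ)sₕ²/nₕ with Wₕ = Nₕ/N, N = 33600.
Tier 2: Wₕ = 0.48523810; term = 0.48523810²·(1 − 0.08592983)·33.8/1401 = 0.0051923969.
Tier 1: Wₕ = 0.01925595; term = 0.01925595²·(1 − 0.04636785)·12.6/30 = 1.4851153 × 10^-4.
Tier 3: Wₕ = 0.45401786; term = 0.45401786²·(1 − 0.17181252)·6.678/2621 = 4.3496461 × 10^-4.
Tier 4: Wₕ = 0.04148810; term = 0.04148810²·(1 − 0.03012912)·4.33/42 = 1.7210739 × 10^-4.
Sum = 0.0059479804.

0.00595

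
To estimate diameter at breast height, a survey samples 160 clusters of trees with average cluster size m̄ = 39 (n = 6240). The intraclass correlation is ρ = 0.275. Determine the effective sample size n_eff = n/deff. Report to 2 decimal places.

deff = 1 + (39 − 1)·0.275 = 1 + 10.45 = 11.45.
n_eff = 6240 / 11.45 = 544.98.

544.98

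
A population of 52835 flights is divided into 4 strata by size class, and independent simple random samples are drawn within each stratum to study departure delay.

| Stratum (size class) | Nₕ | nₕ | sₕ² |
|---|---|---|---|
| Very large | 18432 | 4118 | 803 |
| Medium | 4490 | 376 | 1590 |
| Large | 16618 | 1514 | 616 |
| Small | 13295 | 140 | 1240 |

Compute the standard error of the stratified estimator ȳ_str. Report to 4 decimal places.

Var(ȳ_str) = Σₕ Wₕ²(1 − fₕ)sₕ²/nₕ with Wₕ = Nₕ/N, N = 52835.
Very large: Wₕ = 0.34885966; term = 0.34885966²·(1 − 0.22341580)·803/4118 = 0.018429742.
Medium: Wₕ = 0.08498155; term = 0.08498155²·(1 − 0.08374165)·1590/376 = 0.027981854.
Large: Wₕ = 0.31452636; term = 0.31452636²·(1 − 0.09110603)·616/1514 = 0.036583238.
Small: Wₕ = 0.25163244; term = 0.25163244²·(1 − 0.01053027)·1240/140 = 0.55491878.
Sum = 0.63791361.
SE = √(0.63791361) = 0.7987.

0.7987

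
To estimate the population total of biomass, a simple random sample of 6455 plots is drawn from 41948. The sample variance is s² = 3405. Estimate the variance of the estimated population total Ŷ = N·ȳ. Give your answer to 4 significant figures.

7.854 × 10^8

Var(Ŷ) = N²·Var(ȳ) = N²·(1 − n/N)·s²/n.
f = 6455/41948 = 0.15388100; Var(ȳ) = 0.84611900·3405/6455 = 0.44632614.
Var(Ŷ) = 41948² · 0.44632614 = 7.8537097 × 10^8.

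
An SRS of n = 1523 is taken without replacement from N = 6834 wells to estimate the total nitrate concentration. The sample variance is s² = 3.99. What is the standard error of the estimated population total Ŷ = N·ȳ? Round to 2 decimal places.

Var(Ŷ) = N²·Var(ȳ) = N²·(1 − n/N)·s²/n.
f = 1523/6834 = 0.22285631; Var(ȳ) = 0.77714369·3.99/1523 = 0.0020359838.
Var(Ŷ) = 6834² · 0.0020359838 = 95087.683.
SE(Ŷ) = √(95087.683) = 308.36.

308.36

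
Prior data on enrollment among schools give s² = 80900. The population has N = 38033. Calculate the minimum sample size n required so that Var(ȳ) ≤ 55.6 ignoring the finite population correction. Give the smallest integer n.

Without fpc, n₀ = s²/D = 80900/55.6 = 1455.0360.
Rounding up, n = 1456.

1456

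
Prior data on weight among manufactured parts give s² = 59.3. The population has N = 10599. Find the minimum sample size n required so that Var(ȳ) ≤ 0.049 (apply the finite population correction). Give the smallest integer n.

Without fpc, n₀ = s²/D = 59.3/0.049 = 1210.2041.
With fpc, (1 − n/N)·s²/n ≤ D requires n ≥ n₀/(1 + n₀/N) = 1210.2041/(1 + 1210.2041/10599) = 1086.1827.
Rounding up, n = 1087.

1087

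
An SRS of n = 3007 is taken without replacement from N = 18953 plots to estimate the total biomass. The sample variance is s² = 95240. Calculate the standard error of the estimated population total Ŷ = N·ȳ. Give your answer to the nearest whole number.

Var(Ŷ) = N²·Var(ȳ) = N²·(1 − n/N)·s²/n.
f = 3007/18953 = 0.15865562; Var(ȳ) = 0.84134438·95240/3007 = 26.647702.
Var(Ŷ) = 18953² · 26.647702 = 9.5722865 × 10^9.
SE(Ŷ) = √(9.5722865 × 10^9) = 97838.

97838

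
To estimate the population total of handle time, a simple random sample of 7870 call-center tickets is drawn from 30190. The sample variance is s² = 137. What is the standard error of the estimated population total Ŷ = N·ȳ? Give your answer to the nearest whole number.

3425

Var(Ŷ) = N²·Var(ȳ) = N²·(1 − n/N)·s²/n.
f = 7870/30190 = 0.26068235; Var(ȳ) = 0.73931765·137/7870 = 0.012869952.
Var(Ŷ) = 30190² · 0.012869952 = 1.1730139 × 10^7.
SE(Ŷ) = √(1.1730139 × 10^7) = 3425.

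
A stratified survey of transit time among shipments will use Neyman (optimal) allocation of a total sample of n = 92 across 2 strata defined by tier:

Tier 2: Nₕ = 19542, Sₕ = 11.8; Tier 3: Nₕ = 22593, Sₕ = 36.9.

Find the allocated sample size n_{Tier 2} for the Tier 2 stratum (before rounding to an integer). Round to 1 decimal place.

Neyman allocation: nₕ = n·NₕSₕ / Σⱼ NⱼSⱼ.
Σ NⱼSⱼ = 19542·11.8 + 22593·36.9 = 1.0642773 × 10^6.
n_{Tier 2} = 92·19542·11.8 / (1.0642773 × 10^6) = 19.9.

19.9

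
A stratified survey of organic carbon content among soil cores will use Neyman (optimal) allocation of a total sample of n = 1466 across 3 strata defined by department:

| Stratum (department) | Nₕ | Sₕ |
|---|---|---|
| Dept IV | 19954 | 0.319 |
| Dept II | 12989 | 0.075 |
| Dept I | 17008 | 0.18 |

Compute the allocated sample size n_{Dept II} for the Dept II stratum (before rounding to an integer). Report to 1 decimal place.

137.3

Neyman allocation: nₕ = n·NₕSₕ / Σⱼ NⱼSⱼ.
Σ NⱼSⱼ = 19954·0.319 + 12989·0.075 + 17008·0.18 = 10400.941.
n_{Dept II} = 1466·12989·0.075 / 10400.941 = 137.3.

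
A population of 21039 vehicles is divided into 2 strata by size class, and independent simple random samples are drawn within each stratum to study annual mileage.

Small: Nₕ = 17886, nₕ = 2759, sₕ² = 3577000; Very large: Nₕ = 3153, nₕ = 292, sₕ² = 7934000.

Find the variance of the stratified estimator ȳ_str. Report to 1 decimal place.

1346.2

Var(ȳ_str) = Σₕ Wₕ²(1 − fₕ)sₕ²/nₕ with Wₕ = Nₕ/N, N = 21039.
Small: Wₕ = 0.85013546; term = 0.85013546²·(1 − 0.15425472)·3577000/2759 = 792.47047.
Very large: Wₕ = 0.14986454; term = 0.14986454²·(1 − 0.09261021)·7934000/292 = 553.73374.
Sum = 1346.2042.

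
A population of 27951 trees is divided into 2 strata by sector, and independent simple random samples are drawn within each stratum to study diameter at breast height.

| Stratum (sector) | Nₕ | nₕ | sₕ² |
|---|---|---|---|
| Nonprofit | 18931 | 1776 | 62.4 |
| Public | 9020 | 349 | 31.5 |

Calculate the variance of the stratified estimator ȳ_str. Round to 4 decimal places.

0.0236

Var(ȳ_str) = Σₕ Wₕ²(1 − fₕ)sₕ²/nₕ with Wₕ = Nₕ/N, N = 27951.
Nonprofit: Wₕ = 0.67729240; term = 0.67729240²·(1 − 0.09381438)·62.4/1776 = 0.014605324.
Public: Wₕ = 0.32270760; term = 0.32270760²·(1 − 0.03869180)·31.5/349 = 0.0090357904.
Sum = 0.023641114.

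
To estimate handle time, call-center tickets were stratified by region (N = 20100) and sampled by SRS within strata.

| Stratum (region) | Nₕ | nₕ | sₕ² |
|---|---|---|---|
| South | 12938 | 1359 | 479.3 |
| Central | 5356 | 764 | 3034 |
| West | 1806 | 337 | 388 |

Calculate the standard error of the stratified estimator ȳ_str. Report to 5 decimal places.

0.61652

Var(ȳ_str) = Σₕ Wₕ²(1 − fₕ)sₕ²/nₕ with Wₕ = Nₕ/N, N = 20100.
South: Wₕ = 0.64368159; term = 0.64368159²·(1 − 0.10503942)·479.3/1359 = 0.13077781.
Central: Wₕ = 0.26646766; term = 0.26646766²·(1 − 0.14264376)·3034/764 = 0.24175338.
West: Wₕ = 0.08985075; term = 0.08985075²·(1 − 0.18660022)·388/337 = 0.007560478.
Sum = 0.38009167.
SE = √(0.38009167) = 0.61652.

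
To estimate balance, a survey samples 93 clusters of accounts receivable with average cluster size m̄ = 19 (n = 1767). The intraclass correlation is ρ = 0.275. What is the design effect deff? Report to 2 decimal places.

deff = 1 + (19 − 1)·0.275 = 1 + 4.95 = 5.95.

5.95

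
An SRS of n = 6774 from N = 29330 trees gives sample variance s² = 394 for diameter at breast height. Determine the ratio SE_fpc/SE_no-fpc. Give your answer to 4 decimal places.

f = n/N = 6774/29330 = 0.23095806.
SE_no-fpc = √(s²/n) = 0.24117124; SE_fpc = √((1−f)s²/n) = 0.21149521.
Ratio = √(1−f) = 0.87695036.

0.8770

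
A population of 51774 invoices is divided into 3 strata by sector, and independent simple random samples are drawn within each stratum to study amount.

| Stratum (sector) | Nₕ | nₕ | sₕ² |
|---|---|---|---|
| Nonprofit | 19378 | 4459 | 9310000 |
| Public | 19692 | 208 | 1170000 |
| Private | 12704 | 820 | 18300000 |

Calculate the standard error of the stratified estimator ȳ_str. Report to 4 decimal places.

Var(ȳ_str) = Σₕ Wₕ²(1 − fₕ)sₕ²/nₕ with Wₕ = Nₕ/N, N = 51774.
Nonprofit: Wₕ = 0.37428053; term = 0.37428053²·(1 − 0.23010631)·9310000/4459 = 225.18395.
Public: Wₕ = 0.38034535; term = 0.38034535²·(1 − 0.01056267)·1170000/208 = 805.1319.
Private: Wₕ = 0.24537413; term = 0.24537413²·(1 − 0.06454660)·18300000/820 = 1256.9469.
Sum = 2287.2628.
SE = √(2287.2628) = 47.8253.

47.8253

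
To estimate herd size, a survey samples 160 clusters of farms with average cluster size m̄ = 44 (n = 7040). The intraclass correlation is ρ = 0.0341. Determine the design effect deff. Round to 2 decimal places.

2.47

deff = 1 + (44 − 1)·0.0341 = 1 + 1.4663 = 2.4663.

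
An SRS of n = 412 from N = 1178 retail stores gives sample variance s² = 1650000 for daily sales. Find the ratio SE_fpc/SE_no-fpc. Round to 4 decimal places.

f = n/N = 412/1178 = 0.34974533.
SE_no-fpc = √(s²/n) = 63.283919; SE_fpc = √((1−f)s²/n) = 51.03112.
Ratio = √(1−f) = 0.80638370.

0.8064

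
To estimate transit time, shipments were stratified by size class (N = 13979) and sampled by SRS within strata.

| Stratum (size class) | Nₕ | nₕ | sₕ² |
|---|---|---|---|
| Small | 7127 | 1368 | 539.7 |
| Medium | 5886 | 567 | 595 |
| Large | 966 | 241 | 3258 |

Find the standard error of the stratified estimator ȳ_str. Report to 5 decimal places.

0.54721

Var(ȳ_str) = Σₕ Wₕ²(1 − fₕ)sₕ²/nₕ with Wₕ = Nₕ/N, N = 13979.
Small: Wₕ = 0.50983618; term = 0.50983618²·(1 − 0.19194612)·539.7/1368 = 0.082864392.
Medium: Wₕ = 0.42106016; term = 0.42106016²·(1 − 0.09633028)·595/567 = 0.16812486.
Large: Wₕ = 0.06910366; term = 0.06910366²·(1 − 0.24948240)·3258/241 = 0.048450355.
Sum = 0.29943961.
SE = √(0.29943961) = 0.54721.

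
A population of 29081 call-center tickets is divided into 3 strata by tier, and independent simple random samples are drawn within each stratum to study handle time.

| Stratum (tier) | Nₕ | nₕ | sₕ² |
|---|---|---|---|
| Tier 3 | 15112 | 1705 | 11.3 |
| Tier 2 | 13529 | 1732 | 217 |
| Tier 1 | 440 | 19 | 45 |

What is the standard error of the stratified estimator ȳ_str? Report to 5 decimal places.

Var(ȳ_str) = Σₕ Wₕ²(1 − fₕ)sₕ²/nₕ with Wₕ = Nₕ/N, N = 29081.
Tier 3: Wₕ = 0.51965201; term = 0.51965201²·(1 − 0.11282425)·11.3/1705 = 0.0015877749.
Tier 2: Wₕ = 0.46521784; term = 0.46521784²·(1 − 0.12802129)·217/1732 = 0.023644517.
Tier 1: Wₕ = 0.01513015; term = 0.01513015²·(1 − 0.04318182)·45/19 = 5.1877019 × 10^-4.
Sum = 0.025751062.
SE = √(0.025751062) = 0.16047.

0.16047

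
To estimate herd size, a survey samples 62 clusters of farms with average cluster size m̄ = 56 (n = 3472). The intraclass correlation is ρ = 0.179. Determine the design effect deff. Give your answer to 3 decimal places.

deff = 1 + (56 − 1)·0.179 = 1 + 9.845 = 10.845.

10.845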